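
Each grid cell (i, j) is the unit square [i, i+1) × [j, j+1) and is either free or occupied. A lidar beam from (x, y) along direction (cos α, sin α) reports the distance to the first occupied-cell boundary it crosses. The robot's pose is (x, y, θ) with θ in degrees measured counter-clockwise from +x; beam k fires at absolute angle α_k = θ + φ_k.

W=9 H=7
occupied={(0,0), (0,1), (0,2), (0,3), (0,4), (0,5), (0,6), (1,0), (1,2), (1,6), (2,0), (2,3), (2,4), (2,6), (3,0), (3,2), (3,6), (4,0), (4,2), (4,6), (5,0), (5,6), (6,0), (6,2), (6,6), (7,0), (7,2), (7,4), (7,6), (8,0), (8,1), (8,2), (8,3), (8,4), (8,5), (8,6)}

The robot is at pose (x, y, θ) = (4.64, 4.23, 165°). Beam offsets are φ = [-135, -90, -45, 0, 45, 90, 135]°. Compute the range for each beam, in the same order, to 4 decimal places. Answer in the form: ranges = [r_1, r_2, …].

beam 1: φ=-135°, α=30°
  d=(0.8660,0.5000)  start (4,4)  tX=0.4157 tY=1.5400  stride 1/|dx|=1.1547 1/|dy|=2.0000
    cross x-line → (5,4), t=0.4157
    cross y-line → (5,5), t=1.5400
    cross x-line → (6,5), t=1.5704
    cross x-line → (7,5), t=2.7251
    cross y-line → (7,6), t=3.5400 (wall)
  → r_1 = 3.5400
beam 2: φ=-90°, α=75°
  d=(0.2588,0.9659)  start (4,4)  tX=1.3909 tY=0.7972  stride 1/|dx|=3.8637 1/|dy|=1.0353
    cross y-line → (4,5), t=0.7972
    cross x-line → (5,5), t=1.3909
    cross y-line → (5,6), t=1.8324 (wall)
  → r_2 = 1.8324
beam 3: φ=-45°, α=120°
  d=(-0.5000,0.8660)  start (4,4)  tX=1.2800 tY=0.8891  stride 1/|dx|=2.0000 1/|dy|=1.1547
    cross y-line → (4,5), t=0.8891
    cross x-line → (3,5), t=1.2800
    cross y-line → (3,6), t=2.0438 (wall)
  → r_3 = 2.0438
beam 4: φ=0°, α=165°
  d=(-0.9659,0.2588)  start (4,4)  tX=0.6626 tY=2.9751  stride 1/|dx|=1.0353 1/|dy|=3.8637
    cross x-line → (3,4), t=0.6626
    cross x-line → (2,4), t=1.6979 (wall)
  → r_4 = 1.6979
beam 5: φ=45°, α=210°
  d=(-0.8660,-0.5000)  start (4,4)  tX=0.7390 tY=0.4600  stride 1/|dx|=1.1547 1/|dy|=2.0000
    cross y-line → (4,3), t=0.4600
    cross x-line → (3,3), t=0.7390
    cross x-line → (2,3), t=1.8937 (wall)
  → r_5 = 1.8937
beam 6: φ=90°, α=255°
  d=(-0.2588,-0.9659)  start (4,4)  tX=2.4728 tY=0.2381  stride 1/|dx|=3.8637 1/|dy|=1.0353
    cross y-line → (4,3), t=0.2381
    cross y-line → (4,2), t=1.2734 (wall)
  → r_6 = 1.2734
beam 7: φ=135°, α=300°
  d=(0.5000,-0.8660)  start (4,4)  tX=0.7200 tY=0.2656  stride 1/|dx|=2.0000 1/|dy|=1.1547
    cross y-line → (4,3), t=0.2656
    cross x-line → (5,3), t=0.7200
    cross y-line → (5,2), t=1.4203
    cross y-line → (5,1), t=2.5750
    cross x-line → (6,1), t=2.7200
    cross y-line → (6,0), t=3.7297 (wall)
  → r_7 = 3.7297

ranges = [3.5400, 1.8324, 2.0438, 1.6979, 1.8937, 1.2734, 3.7297]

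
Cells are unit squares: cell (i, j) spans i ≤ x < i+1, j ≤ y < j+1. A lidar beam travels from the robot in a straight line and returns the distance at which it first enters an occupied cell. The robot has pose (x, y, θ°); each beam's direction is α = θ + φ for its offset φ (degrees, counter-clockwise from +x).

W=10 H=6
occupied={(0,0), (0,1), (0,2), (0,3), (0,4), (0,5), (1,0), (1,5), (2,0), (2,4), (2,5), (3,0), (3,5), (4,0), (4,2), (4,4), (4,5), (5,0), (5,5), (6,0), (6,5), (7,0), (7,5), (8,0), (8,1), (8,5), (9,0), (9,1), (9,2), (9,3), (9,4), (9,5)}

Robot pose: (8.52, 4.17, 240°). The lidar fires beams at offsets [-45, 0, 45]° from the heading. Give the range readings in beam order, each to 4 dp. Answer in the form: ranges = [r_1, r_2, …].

ranges = [4.5205, 3.6604, 1.8546]

beam 1: φ=-45°, α=195°
  dir = (cos 195°, sin 195°) = (-0.9659, -0.2588); from cell (8,4)
  next x-line at t=0.5383, next y-line at t=0.6568; Δt_x=1.0353, Δt_y=3.8637
    x: enter (7,4) at t=0.5383
    y: enter (7,3) at t=0.6568
    x: enter (6,3) at t=1.5736
    x: enter (5,3) at t=2.6089
    x: enter (4,3) at t=3.6442
    y: enter (4,2) at t=4.5205 ← occupied
  → r_1 = 4.5205
beam 2: φ=0°, α=240°
  dir = (cos 240°, sin 240°) = (-0.5000, -0.8660); from cell (8,4)
  next x-line at t=1.0400, next y-line at t=0.1963; Δt_x=2.0000, Δt_y=1.1547
    y: enter (8,3) at t=0.1963
    x: enter (7,3) at t=1.0400
    y: enter (7,2) at t=1.3510
    y: enter (7,1) at t=2.5057
    x: enter (6,1) at t=3.0400
    y: enter (6,0) at t=3.6604 ← occupied
  → r_2 = 3.6604
beam 3: φ=45°, α=285°
  dir = (cos 285°, sin 285°) = (0.2588, -0.9659); from cell (8,4)
  next x-line at t=1.8546, next y-line at t=0.1760; Δt_x=3.8637, Δt_y=1.0353
    y: enter (8,3) at t=0.1760
    y: enter (8,2) at t=1.2113
    x: enter (9,2) at t=1.8546 ← occupied
  → r_3 = 1.8546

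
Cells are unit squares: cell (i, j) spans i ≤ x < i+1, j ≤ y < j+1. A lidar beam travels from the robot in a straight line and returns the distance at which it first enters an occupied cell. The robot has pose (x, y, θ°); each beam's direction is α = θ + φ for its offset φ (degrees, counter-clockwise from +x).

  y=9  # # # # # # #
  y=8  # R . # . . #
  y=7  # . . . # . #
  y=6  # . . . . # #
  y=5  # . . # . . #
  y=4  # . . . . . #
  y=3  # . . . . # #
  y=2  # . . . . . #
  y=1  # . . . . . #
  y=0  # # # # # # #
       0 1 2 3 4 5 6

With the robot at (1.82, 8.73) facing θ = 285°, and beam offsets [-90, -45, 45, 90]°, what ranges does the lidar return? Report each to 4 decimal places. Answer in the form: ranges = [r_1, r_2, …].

beam 1: φ=-90°, α=195°
  cosα=-0.9659 sinα=-0.2588 | (1,8) | tMaxX 0.8489 tMaxY 2.8205 | tΔX 1.0353 tΔY 3.8637
    t=0.8489 [x] (0,8) — stop
  → r_1 = 0.8489
beam 2: φ=-45°, α=240°
  cosα=-0.5000 sinα=-0.8660 | (1,8) | tMaxX 1.6400 tMaxY 0.8429 | tΔX 2.0000 tΔY 1.1547
    t=0.8429 [y] (1,7)
    t=1.6400 [x] (0,7) — stop
  → r_2 = 1.6400
beam 3: φ=45°, α=330°
  cosα=0.8660 sinα=-0.5000 | (1,8) | tMaxX 0.2078 tMaxY 1.4600 | tΔX 1.1547 tΔY 2.0000
    t=0.2078 [x] (2,8)
    t=1.3625 [x] (3,8) — stop
  → r_3 = 1.3625
beam 4: φ=90°, α=15°
  cosα=0.9659 sinα=0.2588 | (1,8) | tMaxX 0.1863 tMaxY 1.0432 | tΔX 1.0353 tΔY 3.8637
    t=0.1863 [x] (2,8)
    t=1.0432 [y] (2,9) — stop
  → r_4 = 1.0432

ranges = [0.8489, 1.6400, 1.3625, 1.0432]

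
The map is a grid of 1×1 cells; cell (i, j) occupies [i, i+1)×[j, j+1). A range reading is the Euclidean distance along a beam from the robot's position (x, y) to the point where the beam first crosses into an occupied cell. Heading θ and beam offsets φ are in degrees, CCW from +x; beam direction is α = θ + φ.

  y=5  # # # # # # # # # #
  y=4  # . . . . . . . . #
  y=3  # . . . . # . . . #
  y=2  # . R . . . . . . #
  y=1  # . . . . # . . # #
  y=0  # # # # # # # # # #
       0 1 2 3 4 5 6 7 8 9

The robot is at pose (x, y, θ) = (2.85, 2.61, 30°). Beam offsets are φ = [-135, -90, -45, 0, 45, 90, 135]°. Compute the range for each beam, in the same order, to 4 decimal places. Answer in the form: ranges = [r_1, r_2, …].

beam 1: φ=-135°, α=255°
  cosα=-0.2588 sinα=-0.9659 | (2,2) | tMaxX 3.2841 tMaxY 0.6315 | tΔX 3.8637 tΔY 1.0353
    t=0.6315 [y] (2,1)
    t=1.6668 [y] (2,0) — stop
  → r_1 = 1.6668
beam 2: φ=-90°, α=300°
  cosα=0.5000 sinα=-0.8660 | (2,2) | tMaxX 0.3000 tMaxY 0.7044 | tΔX 2.0000 tΔY 1.1547
    t=0.3000 [x] (3,2)
    t=0.7044 [y] (3,1)
    t=1.8591 [y] (3,0) — stop
  → r_2 = 1.8591
beam 3: φ=-45°, α=345°
  cosα=0.9659 sinα=-0.2588 | (2,2) | tMaxX 0.1553 tMaxY 2.3569 | tΔX 1.0353 tΔY 3.8637
    t=0.1553 [x] (3,2)
    t=1.1906 [x] (4,2)
    t=2.2258 [x] (5,2)
    t=2.3569 [y] (5,1) — stop
  → r_3 = 2.3569
beam 4: φ=0°, α=30°
  cosα=0.8660 sinα=0.5000 | (2,2) | tMaxX 0.1732 tMaxY 0.7800 | tΔX 1.1547 tΔY 2.0000
    t=0.1732 [x] (3,2)
    t=0.7800 [y] (3,3)
    t=1.3279 [x] (4,3)
    t=2.4826 [x] (5,3) — stop
  → r_4 = 2.4826
beam 5: φ=45°, α=75°
  cosα=0.2588 sinα=0.9659 | (2,2) | tMaxX 0.5796 tMaxY 0.4038 | tΔX 3.8637 tΔY 1.0353
    t=0.4038 [y] (2,3)
    t=0.5796 [x] (3,3)
    t=1.4390 [y] (3,4)
    t=2.4743 [y] (3,5) — stop
  → r_5 = 2.4743
beam 6: φ=90°, α=120°
  cosα=-0.5000 sinα=0.8660 | (2,2) | tMaxX 1.7000 tMaxY 0.4503 | tΔX 2.0000 tΔY 1.1547
    t=0.4503 [y] (2,3)
    t=1.6050 [y] (2,4)
    t=1.7000 [x] (1,4)
    t=2.7597 [y] (1,5) — stop
  → r_6 = 2.7597
beam 7: φ=135°, α=165°
  cosα=-0.9659 sinα=0.2588 | (2,2) | tMaxX 0.8800 tMaxY 1.5068 | tΔX 1.0353 tΔY 3.8637
    t=0.8800 [x] (1,2)
    t=1.5068 [y] (1,3)
    t=1.9153 [x] (0,3) — stop
  → r_7 = 1.9153

ranges = [1.6668, 1.8591, 2.3569, 2.4826, 2.4743, 2.7597, 1.9153]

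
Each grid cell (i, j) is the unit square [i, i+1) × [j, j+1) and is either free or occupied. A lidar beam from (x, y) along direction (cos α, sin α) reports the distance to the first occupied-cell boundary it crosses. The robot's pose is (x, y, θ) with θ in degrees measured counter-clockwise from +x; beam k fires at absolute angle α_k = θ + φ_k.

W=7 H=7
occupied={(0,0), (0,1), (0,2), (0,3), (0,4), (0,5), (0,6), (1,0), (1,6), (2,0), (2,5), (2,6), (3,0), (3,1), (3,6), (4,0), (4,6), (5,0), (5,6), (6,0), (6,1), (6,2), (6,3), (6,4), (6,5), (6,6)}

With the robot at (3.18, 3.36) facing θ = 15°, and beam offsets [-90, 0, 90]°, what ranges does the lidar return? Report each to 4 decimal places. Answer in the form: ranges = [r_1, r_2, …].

beam 1: φ=-90°, α=285°
  cosα=0.2588 sinα=-0.9659 | (3,3) | tMaxX 3.1682 tMaxY 0.3727 | tΔX 3.8637 tΔY 1.0353
    t=0.3727 [y] (3,2)
    t=1.4080 [y] (3,1) — stop
  → r_1 = 1.4080
beam 2: φ=0°, α=15°
  cosα=0.9659 sinα=0.2588 | (3,3) | tMaxX 0.8489 tMaxY 2.4728 | tΔX 1.0353 tΔY 3.8637
    t=0.8489 [x] (4,3)
    t=1.8842 [x] (5,3)
    t=2.4728 [y] (5,4)
    t=2.9195 [x] (6,4) — stop
  → r_2 = 2.9195
beam 3: φ=90°, α=105°
  cosα=-0.2588 sinα=0.9659 | (3,3) | tMaxX 0.6955 tMaxY 0.6626 | tΔX 3.8637 tΔY 1.0353
    t=0.6626 [y] (3,4)
    t=0.6955 [x] (2,4)
    t=1.6979 [y] (2,5) — stop
  → r_3 = 1.6979

ranges = [1.4080, 2.9195, 1.6979]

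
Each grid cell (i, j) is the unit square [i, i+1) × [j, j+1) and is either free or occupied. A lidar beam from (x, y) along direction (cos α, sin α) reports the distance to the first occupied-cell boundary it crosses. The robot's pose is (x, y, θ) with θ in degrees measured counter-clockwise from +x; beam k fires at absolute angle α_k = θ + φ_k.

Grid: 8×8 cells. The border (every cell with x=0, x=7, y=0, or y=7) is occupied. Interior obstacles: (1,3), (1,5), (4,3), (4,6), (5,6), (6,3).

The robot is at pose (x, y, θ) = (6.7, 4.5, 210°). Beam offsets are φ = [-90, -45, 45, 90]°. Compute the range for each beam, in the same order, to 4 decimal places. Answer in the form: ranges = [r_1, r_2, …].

ranges = [1.7321, 4.8658, 0.5176, 0.5774]

beam 1: φ=-90°, α=120°
  cosα=-0.5000 sinα=0.8660 | (6,4) | tMaxX 1.4000 tMaxY 0.5774 | tΔX 2.0000 tΔY 1.1547
    t=0.5774 [y] (6,5)
    t=1.4000 [x] (5,5)
    t=1.7321 [y] (5,6) — stop
  → r_1 = 1.7321
beam 2: φ=-45°, α=165°
  cosα=-0.9659 sinα=0.2588 | (6,4) | tMaxX 0.7247 tMaxY 1.9319 | tΔX 1.0353 tΔY 3.8637
    t=0.7247 [x] (5,4)
    t=1.7600 [x] (4,4)
    t=1.9319 [y] (4,5)
    t=2.7952 [x] (3,5)
    t=3.8305 [x] (2,5)
    t=4.8658 [x] (1,5) — stop
  → r_2 = 4.8658
beam 3: φ=45°, α=255°
  cosα=-0.2588 sinα=-0.9659 | (6,4) | tMaxX 2.7046 tMaxY 0.5176 | tΔX 3.8637 tΔY 1.0353
    t=0.5176 [y] (6,3) — stop
  → r_3 = 0.5176
beam 4: φ=90°, α=300°
  cosα=0.5000 sinα=-0.8660 | (6,4) | tMaxX 0.6000 tMaxY 0.5774 | tΔX 2.0000 tΔY 1.1547
    t=0.5774 [y] (6,3) — stop
  → r_4 = 0.5774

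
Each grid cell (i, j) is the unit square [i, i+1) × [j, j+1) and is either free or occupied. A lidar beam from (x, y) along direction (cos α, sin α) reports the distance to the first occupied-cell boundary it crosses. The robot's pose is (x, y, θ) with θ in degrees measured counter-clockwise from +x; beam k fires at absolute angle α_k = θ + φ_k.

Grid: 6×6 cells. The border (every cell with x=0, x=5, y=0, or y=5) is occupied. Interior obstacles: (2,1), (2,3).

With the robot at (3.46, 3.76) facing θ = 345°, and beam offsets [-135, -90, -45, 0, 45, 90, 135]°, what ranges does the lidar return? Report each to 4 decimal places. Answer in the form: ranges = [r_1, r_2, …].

beam 1: φ=-135°, α=210°
  direction (-0.8660, -0.5000); cell (3,3); t to first gridline: x 0.5312, y 1.5200 (then +1.1547 / +2.0000)
    (2,3) via x @ 0.5312  # hit
  → r_1 = 0.5312
beam 2: φ=-90°, α=255°
  direction (-0.2588, -0.9659); cell (3,3); t to first gridline: x 1.7773, y 0.7868 (then +3.8637 / +1.0353)
    (3,2) via y @ 0.7868
    (2,2) via x @ 1.7773
    (2,1) via y @ 1.8221  # hit
  → r_2 = 1.8221
beam 3: φ=-45°, α=300°
  direction (0.5000, -0.8660); cell (3,3); t to first gridline: x 1.0800, y 0.8776 (then +2.0000 / +1.1547)
    (3,2) via y @ 0.8776
    (4,2) via x @ 1.0800
    (4,1) via y @ 2.0323
    (5,1) via x @ 3.0800  # hit
  → r_3 = 3.0800
beam 4: φ=0°, α=345°
  direction (0.9659, -0.2588); cell (3,3); t to first gridline: x 0.5590, y 2.9364 (then +1.0353 / +3.8637)
    (4,3) via x @ 0.5590
    (5,3) via x @ 1.5943  # hit
  → r_4 = 1.5943
beam 5: φ=45°, α=30°
  direction (0.8660, 0.5000); cell (3,3); t to first gridline: x 0.6235, y 0.4800 (then +1.1547 / +2.0000)
    (3,4) via y @ 0.4800
    (4,4) via x @ 0.6235
    (5,4) via x @ 1.7782  # hit
  → r_5 = 1.7782
beam 6: φ=90°, α=75°
  direction (0.2588, 0.9659); cell (3,3); t to first gridline: x 2.0864, y 0.2485 (then +3.8637 / +1.0353)
    (3,4) via y @ 0.2485
    (3,5) via y @ 1.2837  # hit
  → r_6 = 1.2837
beam 7: φ=135°, α=120°
  direction (-0.5000, 0.8660); cell (3,3); t to first gridline: x 0.9200, y 0.2771 (then +2.0000 / +1.1547)
    (3,4) via y @ 0.2771
    (2,4) via x @ 0.9200
    (2,5) via y @ 1.4318  # hit
  → r_7 = 1.4318

ranges = [0.5312, 1.8221, 3.0800, 1.5943, 1.7782, 1.2837, 1.4318]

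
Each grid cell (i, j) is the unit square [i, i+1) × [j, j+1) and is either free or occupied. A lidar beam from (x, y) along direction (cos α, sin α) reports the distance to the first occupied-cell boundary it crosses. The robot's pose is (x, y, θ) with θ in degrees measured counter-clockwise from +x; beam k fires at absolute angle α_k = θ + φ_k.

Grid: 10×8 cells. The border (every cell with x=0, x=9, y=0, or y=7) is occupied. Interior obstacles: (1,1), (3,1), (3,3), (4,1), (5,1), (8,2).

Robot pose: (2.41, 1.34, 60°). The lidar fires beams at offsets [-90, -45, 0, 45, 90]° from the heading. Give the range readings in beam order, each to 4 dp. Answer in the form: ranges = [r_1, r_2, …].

ranges = [0.6800, 0.6108, 1.9168, 5.4478, 0.4734]

beam 1: φ=-90°, α=330°
  cosα=0.8660 sinα=-0.5000 | (2,1) | tMaxX 0.6813 tMaxY 0.6800 | tΔX 1.1547 tΔY 2.0000
    t=0.6800 [y] (2,0) — stop
  → r_1 = 0.6800
beam 2: φ=-45°, α=15°
  cosα=0.9659 sinα=0.2588 | (2,1) | tMaxX 0.6108 tMaxY 2.5500 | tΔX 1.0353 tΔY 3.8637
    t=0.6108 [x] (3,1) — stop
  → r_2 = 0.6108
beam 3: φ=0°, α=60°
  cosα=0.5000 sinα=0.8660 | (2,1) | tMaxX 1.1800 tMaxY 0.7621 | tΔX 2.0000 tΔY 1.1547
    t=0.7621 [y] (2,2)
    t=1.1800 [x] (3,2)
    t=1.9168 [y] (3,3) — stop
  → r_3 = 1.9168
beam 4: φ=45°, α=105°
  cosα=-0.2588 sinα=0.9659 | (2,1) | tMaxX 1.5841 tMaxY 0.6833 | tΔX 3.8637 tΔY 1.0353
    t=0.6833 [y] (2,2)
    t=1.5841 [x] (1,2)
    t=1.7186 [y] (1,3)
    t=2.7538 [y] (1,4)
    t=3.7891 [y] (1,5)
    t=4.8244 [y] (1,6)
    t=5.4478 [x] (0,6) — stop
  → r_4 = 5.4478
beam 5: φ=90°, α=150°
  cosα=-0.8660 sinα=0.5000 | (2,1) | tMaxX 0.4734 tMaxY 1.3200 | tΔX 1.1547 tΔY 2.0000
    t=0.4734 [x] (1,1) — stop
  → r_5 = 0.4734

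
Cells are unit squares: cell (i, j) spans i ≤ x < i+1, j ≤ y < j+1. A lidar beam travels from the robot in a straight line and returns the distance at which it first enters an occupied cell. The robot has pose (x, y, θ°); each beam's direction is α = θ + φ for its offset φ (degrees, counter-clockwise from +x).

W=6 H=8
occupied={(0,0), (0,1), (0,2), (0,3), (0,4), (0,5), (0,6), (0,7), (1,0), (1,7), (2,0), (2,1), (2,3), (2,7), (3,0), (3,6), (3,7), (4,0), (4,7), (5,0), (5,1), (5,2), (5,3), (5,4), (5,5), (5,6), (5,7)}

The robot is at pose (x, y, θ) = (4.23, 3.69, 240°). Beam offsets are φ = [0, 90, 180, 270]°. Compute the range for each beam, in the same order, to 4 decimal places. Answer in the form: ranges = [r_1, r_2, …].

ranges = [2.4600, 0.8891, 1.5400, 3.7297]

beam 1: φ=0°, α=240°
  dir = (cos 240°, sin 240°) = (-0.5000, -0.8660); from cell (4,3)
  next x-line at t=0.4600, next y-line at t=0.7967; Δt_x=2.0000, Δt_y=1.1547
    x: enter (3,3) at t=0.4600
    y: enter (3,2) at t=0.7967
    y: enter (3,1) at t=1.9514
    x: enter (2,1) at t=2.4600 ← occupied
  → r_1 = 2.4600
beam 2: φ=90°, α=330°
  dir = (cos 330°, sin 330°) = (0.8660, -0.5000); from cell (4,3)
  next x-line at t=0.8891, next y-line at t=1.3800; Δt_x=1.1547, Δt_y=2.0000
    x: enter (5,3) at t=0.8891 ← occupied
  → r_2 = 0.8891
beam 3: φ=180°, α=60°
  dir = (cos 60°, sin 60°) = (0.5000, 0.8660); from cell (4,3)
  next x-line at t=1.5400, next y-line at t=0.3580; Δt_x=2.0000, Δt_y=1.1547
    y: enter (4,4) at t=0.3580
    y: enter (4,5) at t=1.5127
    x: enter (5,5) at t=1.5400 ← occupied
  → r_3 = 1.5400
beam 4: φ=270°, α=150°
  dir = (cos 150°, sin 150°) = (-0.8660, 0.5000); from cell (4,3)
  next x-line at t=0.2656, next y-line at t=0.6200; Δt_x=1.1547, Δt_y=2.0000
    x: enter (3,3) at t=0.2656
    y: enter (3,4) at t=0.6200
    x: enter (2,4) at t=1.4203
    x: enter (1,4) at t=2.5750
    y: enter (1,5) at t=2.6200
    x: enter (0,5) at t=3.7297 ← occupied
  → r_4 = 3.7297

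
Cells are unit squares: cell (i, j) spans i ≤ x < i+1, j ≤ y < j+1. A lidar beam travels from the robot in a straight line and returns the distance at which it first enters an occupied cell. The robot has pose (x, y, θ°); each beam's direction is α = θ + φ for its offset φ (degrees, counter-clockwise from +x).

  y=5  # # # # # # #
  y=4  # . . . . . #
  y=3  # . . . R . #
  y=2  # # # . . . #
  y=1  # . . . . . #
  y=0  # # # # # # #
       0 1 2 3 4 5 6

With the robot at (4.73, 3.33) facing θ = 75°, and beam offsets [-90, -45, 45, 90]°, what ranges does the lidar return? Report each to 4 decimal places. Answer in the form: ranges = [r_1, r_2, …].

ranges = [1.3148, 1.4665, 1.9283, 3.8616]

beam 1: φ=-90°, α=345°
  d=(0.9659,-0.2588)  start (4,3)  tX=0.2795 tY=1.2750  stride 1/|dx|=1.0353 1/|dy|=3.8637
    cross x-line → (5,3), t=0.2795
    cross y-line → (5,2), t=1.2750
    cross x-line → (6,2), t=1.3148 (wall)
  → r_1 = 1.3148
beam 2: φ=-45°, α=30°
  d=(0.8660,0.5000)  start (4,3)  tX=0.3118 tY=1.3400  stride 1/|dx|=1.1547 1/|dy|=2.0000
    cross x-line → (5,3), t=0.3118
    cross y-line → (5,4), t=1.3400
    cross x-line → (6,4), t=1.4665 (wall)
  → r_2 = 1.4665
beam 3: φ=45°, α=120°
  d=(-0.5000,0.8660)  start (4,3)  tX=1.4600 tY=0.7736  stride 1/|dx|=2.0000 1/|dy|=1.1547
    cross y-line → (4,4), t=0.7736
    cross x-line → (3,4), t=1.4600
    cross y-line → (3,5), t=1.9283 (wall)
  → r_3 = 1.9283
beam 4: φ=90°, α=165°
  d=(-0.9659,0.2588)  start (4,3)  tX=0.7558 tY=2.5887  stride 1/|dx|=1.0353 1/|dy|=3.8637
    cross x-line → (3,3), t=0.7558
    cross x-line → (2,3), t=1.7910
    cross y-line → (2,4), t=2.5887
    cross x-line → (1,4), t=2.8263
    cross x-line → (0,4), t=3.8616 (wall)
  → r_4 = 3.8616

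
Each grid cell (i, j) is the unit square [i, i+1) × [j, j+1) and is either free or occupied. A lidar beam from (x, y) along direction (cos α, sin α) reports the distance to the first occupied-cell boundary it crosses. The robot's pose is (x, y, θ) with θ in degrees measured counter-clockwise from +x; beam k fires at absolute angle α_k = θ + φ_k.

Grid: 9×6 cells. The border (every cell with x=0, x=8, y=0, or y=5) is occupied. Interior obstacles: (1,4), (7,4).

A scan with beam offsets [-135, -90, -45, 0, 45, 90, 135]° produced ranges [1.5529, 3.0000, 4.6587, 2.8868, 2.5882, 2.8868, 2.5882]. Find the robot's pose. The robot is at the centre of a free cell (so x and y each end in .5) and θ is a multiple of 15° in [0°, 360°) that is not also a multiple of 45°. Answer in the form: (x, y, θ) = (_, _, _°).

(x, y, θ) = (3.5, 2.5, 60°)

Enumerate (i+0.5, j+0.5, θ) over the 26 free cells and 16 admissible headings. For each, cast all 7 beams and compare to the given ranges.
  (4.5, 2.5, 210°): beam 1 = 2.5882 ≠ 1.5529 ✗
  (5.5, 2.5, 165°): beam 1 = 2.8868 ≠ 1.5529 ✗
  (3.5, 3.5, 30°): beam 1 = 2.5882 ≠ 1.5529 ✗
  …
  (3.5, 2.5, 60°): r_1=1.5529, r_2=3.0000, r_3=4.6587, r_4=2.8868, r_5=2.5882, r_6=2.8868, r_7=2.5882 — all match ✓
Only this pose fits every beam.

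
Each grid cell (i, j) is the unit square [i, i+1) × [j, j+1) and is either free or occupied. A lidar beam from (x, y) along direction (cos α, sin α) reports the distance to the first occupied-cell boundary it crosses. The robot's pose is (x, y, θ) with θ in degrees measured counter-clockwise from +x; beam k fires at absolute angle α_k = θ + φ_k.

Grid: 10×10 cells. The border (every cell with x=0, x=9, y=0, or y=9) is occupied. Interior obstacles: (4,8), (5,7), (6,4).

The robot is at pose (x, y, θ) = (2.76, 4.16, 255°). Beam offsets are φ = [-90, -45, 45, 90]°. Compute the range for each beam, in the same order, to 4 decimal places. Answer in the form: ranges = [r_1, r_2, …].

beam 1: φ=-90°, α=165°
  direction (-0.9659, 0.2588); cell (2,4); t to first gridline: x 0.7868, y 3.2455 (then +1.0353 / +3.8637)
    (1,4) via x @ 0.7868
    (0,4) via x @ 1.8221  # hit
  → r_1 = 1.8221
beam 2: φ=-45°, α=210°
  direction (-0.8660, -0.5000); cell (2,4); t to first gridline: x 0.8776, y 0.3200 (then +1.1547 / +2.0000)
    (2,3) via y @ 0.3200
    (1,3) via x @ 0.8776
    (0,3) via x @ 2.0323  # hit
  → r_2 = 2.0323
beam 3: φ=45°, α=300°
  direction (0.5000, -0.8660); cell (2,4); t to first gridline: x 0.4800, y 0.1848 (then +2.0000 / +1.1547)
    (2,3) via y @ 0.1848
    (3,3) via x @ 0.4800
    (3,2) via y @ 1.3395
    (4,2) via x @ 2.4800
    (4,1) via y @ 2.4942
    (4,0) via y @ 3.6489  # hit
  → r_3 = 3.6489
beam 4: φ=90°, α=345°
  direction (0.9659, -0.2588); cell (2,4); t to first gridline: x 0.2485, y 0.6182 (then +1.0353 / +3.8637)
    (3,4) via x @ 0.2485
    (3,3) via y @ 0.6182
    (4,3) via x @ 1.2837
    (5,3) via x @ 2.3190
    (6,3) via x @ 3.3543
    (7,3) via x @ 4.3896
    (7,2) via y @ 4.4819
    (8,2) via x @ 5.4248
    (9,2) via x @ 6.4601  # hit
  → r_4 = 6.4601

ranges = [1.8221, 2.0323, 3.6489, 6.4601]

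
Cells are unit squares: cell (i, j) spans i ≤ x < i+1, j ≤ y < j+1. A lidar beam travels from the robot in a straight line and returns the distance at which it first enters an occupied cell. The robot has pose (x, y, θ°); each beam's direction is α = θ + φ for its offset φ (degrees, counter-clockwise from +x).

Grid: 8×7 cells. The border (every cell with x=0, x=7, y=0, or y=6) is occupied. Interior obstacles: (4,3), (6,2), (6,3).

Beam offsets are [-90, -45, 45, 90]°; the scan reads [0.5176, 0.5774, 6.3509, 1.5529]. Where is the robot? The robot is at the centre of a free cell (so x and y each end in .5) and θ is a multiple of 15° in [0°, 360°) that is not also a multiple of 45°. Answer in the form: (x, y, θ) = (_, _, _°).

(x, y, θ) = (6.5, 5.5, 165°)

Candidates: 27 free-cell centres × 16 headings = 432 poses. Raycast each; keep the one whose scan matches to 4 dp.
  (4.5, 5.5, 105°): beam 1 = 1.9319 ≠ 0.5176 ✗
  (6.5, 5.5, 240°): beam 1 = 1.0000 ≠ 0.5176 ✗
  (1.5, 4.5, 210°): beam 1 = 1.0000 ≠ 0.5176 ✗
  (1.5, 3.5, 60°): beam 1 = 5.0000 ≠ 0.5176 ✗
  …
  (6.5, 5.5, 165°): r_1=0.5176, r_2=0.5774, r_3=6.3509, r_4=1.5529 — all match ✓
No second candidate reproduces the full scan.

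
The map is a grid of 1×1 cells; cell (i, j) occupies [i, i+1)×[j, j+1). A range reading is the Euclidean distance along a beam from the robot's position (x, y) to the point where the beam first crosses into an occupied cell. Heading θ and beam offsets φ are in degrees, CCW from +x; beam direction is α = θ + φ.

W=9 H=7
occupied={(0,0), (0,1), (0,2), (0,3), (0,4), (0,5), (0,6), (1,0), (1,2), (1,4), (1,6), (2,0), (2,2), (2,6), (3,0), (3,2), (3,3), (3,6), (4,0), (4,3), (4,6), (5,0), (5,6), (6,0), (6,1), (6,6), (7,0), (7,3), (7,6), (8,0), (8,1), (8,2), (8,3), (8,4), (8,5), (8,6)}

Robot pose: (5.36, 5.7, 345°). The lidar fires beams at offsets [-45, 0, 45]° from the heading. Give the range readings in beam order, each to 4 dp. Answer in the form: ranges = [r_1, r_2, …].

ranges = [5.2800, 2.7331, 0.6000]

beam 1: φ=-45°, α=300°
  dir = (cos 300°, sin 300°) = (0.5000, -0.8660); from cell (5,5)
  next x-line at t=1.2800, next y-line at t=0.8083; Δt_x=2.0000, Δt_y=1.1547
    y: enter (5,4) at t=0.8083
    x: enter (6,4) at t=1.2800
    y: enter (6,3) at t=1.9630
    y: enter (6,2) at t=3.1177
    x: enter (7,2) at t=3.2800
    y: enter (7,1) at t=4.2724
    x: enter (8,1) at t=5.2800 ← occupied
  → r_1 = 5.2800
beam 2: φ=0°, α=345°
  dir = (cos 345°, sin 345°) = (0.9659, -0.2588); from cell (5,5)
  next x-line at t=0.6626, next y-line at t=2.7046; Δt_x=1.0353, Δt_y=3.8637
    x: enter (6,5) at t=0.6626
    x: enter (7,5) at t=1.6979
    y: enter (7,4) at t=2.7046
    x: enter (8,4) at t=2.7331 ← occupied
  → r_2 = 2.7331
beam 3: φ=45°, α=30°
  dir = (cos 30°, sin 30°) = (0.8660, 0.5000); from cell (5,5)
  next x-line at t=0.7390, next y-line at t=0.6000; Δt_x=1.1547, Δt_y=2.0000
    y: enter (5,6) at t=0.6000 ← occupied
  → r_3 = 0.6000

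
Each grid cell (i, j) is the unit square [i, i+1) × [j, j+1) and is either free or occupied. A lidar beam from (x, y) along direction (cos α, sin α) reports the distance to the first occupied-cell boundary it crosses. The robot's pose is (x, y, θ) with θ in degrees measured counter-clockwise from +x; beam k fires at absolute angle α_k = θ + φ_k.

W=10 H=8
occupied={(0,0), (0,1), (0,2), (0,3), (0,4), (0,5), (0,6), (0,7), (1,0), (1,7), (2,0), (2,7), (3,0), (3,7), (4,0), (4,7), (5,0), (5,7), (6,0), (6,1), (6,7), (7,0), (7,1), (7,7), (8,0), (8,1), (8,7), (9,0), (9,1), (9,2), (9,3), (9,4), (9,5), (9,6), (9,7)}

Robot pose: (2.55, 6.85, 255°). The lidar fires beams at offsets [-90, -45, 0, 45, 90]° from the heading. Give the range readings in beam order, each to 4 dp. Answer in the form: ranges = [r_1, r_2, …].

beam 1: φ=-90°, α=165°
  direction (-0.9659, 0.2588); cell (2,6); t to first gridline: x 0.5694, y 0.5796 (then +1.0353 / +3.8637)
    (1,6) via x @ 0.5694
    (1,7) via y @ 0.5796  # hit
  → r_1 = 0.5796
beam 2: φ=-45°, α=210°
  direction (-0.8660, -0.5000); cell (2,6); t to first gridline: x 0.6351, y 1.7000 (then +1.1547 / +2.0000)
    (1,6) via x @ 0.6351
    (1,5) via y @ 1.7000
    (0,5) via x @ 1.7898  # hit
  → r_2 = 1.7898
beam 3: φ=0°, α=255°
  direction (-0.2588, -0.9659); cell (2,6); t to first gridline: x 2.1250, y 0.8800 (then +3.8637 / +1.0353)
    (2,5) via y @ 0.8800
    (2,4) via y @ 1.9153
    (1,4) via x @ 2.1250
    (1,3) via y @ 2.9505
    (1,2) via y @ 3.9858
    (1,1) via y @ 5.0211
    (0,1) via x @ 5.9887  # hit
  → r_3 = 5.9887
beam 4: φ=45°, α=300°
  direction (0.5000, -0.8660); cell (2,6); t to first gridline: x 0.9000, y 0.9815 (then +2.0000 / +1.1547)
    (3,6) via x @ 0.9000
    (3,5) via y @ 0.9815
    (3,4) via y @ 2.1362
    (4,4) via x @ 2.9000
    (4,3) via y @ 3.2909
    (4,2) via y @ 4.4456
    (5,2) via x @ 4.9000
    (5,1) via y @ 5.6003
    (5,0) via y @ 6.7550  # hit
  → r_4 = 6.7550
beam 5: φ=90°, α=345°
  direction (0.9659, -0.2588); cell (2,6); t to first gridline: x 0.4659, y 3.2841 (then +1.0353 / +3.8637)
    (3,6) via x @ 0.4659
    (4,6) via x @ 1.5012
    (5,6) via x @ 2.5364
    (5,5) via y @ 3.2841
    (6,5) via x @ 3.5717
    (7,5) via x @ 4.6070
    (8,5) via x @ 5.6423
    (9,5) via x @ 6.6775  # hit
  → r_5 = 6.6775

ranges = [0.5796, 1.7898, 5.9887, 6.7550, 6.6775]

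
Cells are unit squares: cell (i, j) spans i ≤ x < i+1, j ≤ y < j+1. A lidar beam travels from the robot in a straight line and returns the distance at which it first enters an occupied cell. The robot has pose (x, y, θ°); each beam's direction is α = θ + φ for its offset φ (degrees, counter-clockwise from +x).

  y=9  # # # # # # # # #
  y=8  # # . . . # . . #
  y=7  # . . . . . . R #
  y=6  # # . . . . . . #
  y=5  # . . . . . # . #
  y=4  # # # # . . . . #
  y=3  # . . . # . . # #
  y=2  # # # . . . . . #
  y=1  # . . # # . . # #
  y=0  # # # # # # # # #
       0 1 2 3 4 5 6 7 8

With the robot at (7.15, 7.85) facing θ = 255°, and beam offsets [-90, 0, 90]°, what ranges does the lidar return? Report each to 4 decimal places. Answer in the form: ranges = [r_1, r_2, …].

beam 1: φ=-90°, α=165°
  d=(-0.9659,0.2588)  start (7,7)  tX=0.1553 tY=0.5796  stride 1/|dx|=1.0353 1/|dy|=3.8637
    cross x-line → (6,7), t=0.1553
    cross y-line → (6,8), t=0.5796
    cross x-line → (5,8), t=1.1906 (wall)
  → r_1 = 1.1906
beam 2: φ=0°, α=255°
  d=(-0.2588,-0.9659)  start (7,7)  tX=0.5796 tY=0.8800  stride 1/|dx|=3.8637 1/|dy|=1.0353
    cross x-line → (6,7), t=0.5796
    cross y-line → (6,6), t=0.8800
    cross y-line → (6,5), t=1.9153 (wall)
  → r_2 = 1.9153
beam 3: φ=90°, α=345°
  d=(0.9659,-0.2588)  start (7,7)  tX=0.8800 tY=3.2841  stride 1/|dx|=1.0353 1/|dy|=3.8637
    cross x-line → (8,7), t=0.8800 (wall)
  → r_3 = 0.8800

ranges = [1.1906, 1.9153, 0.8800]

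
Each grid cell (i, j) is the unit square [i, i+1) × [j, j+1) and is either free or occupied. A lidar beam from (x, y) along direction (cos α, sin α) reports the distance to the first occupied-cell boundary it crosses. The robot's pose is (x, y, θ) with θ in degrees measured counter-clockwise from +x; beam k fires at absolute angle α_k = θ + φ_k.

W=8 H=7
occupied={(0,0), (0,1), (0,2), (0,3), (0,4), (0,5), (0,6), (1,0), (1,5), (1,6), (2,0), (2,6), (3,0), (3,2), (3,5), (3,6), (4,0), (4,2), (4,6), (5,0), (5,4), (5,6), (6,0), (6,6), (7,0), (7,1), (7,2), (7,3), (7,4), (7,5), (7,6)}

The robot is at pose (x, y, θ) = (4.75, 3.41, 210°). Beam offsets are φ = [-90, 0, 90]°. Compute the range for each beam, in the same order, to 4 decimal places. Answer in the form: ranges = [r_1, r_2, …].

beam 1: φ=-90°, α=120°
  direction (-0.5000, 0.8660); cell (4,3); t to first gridline: x 1.5000, y 0.6813 (then +2.0000 / +1.1547)
    (4,4) via y @ 0.6813
    (3,4) via x @ 1.5000
    (3,5) via y @ 1.8360  # hit
  → r_1 = 1.8360
beam 2: φ=0°, α=210°
  direction (-0.8660, -0.5000); cell (4,3); t to first gridline: x 0.8660, y 0.8200 (then +1.1547 / +2.0000)
    (4,2) via y @ 0.8200  # hit
  → r_2 = 0.8200
beam 3: φ=90°, α=300°
  direction (0.5000, -0.8660); cell (4,3); t to first gridline: x 0.5000, y 0.4734 (then +2.0000 / +1.1547)
    (4,2) via y @ 0.4734  # hit
  → r_3 = 0.4734

ranges = [1.8360, 0.8200, 0.4734]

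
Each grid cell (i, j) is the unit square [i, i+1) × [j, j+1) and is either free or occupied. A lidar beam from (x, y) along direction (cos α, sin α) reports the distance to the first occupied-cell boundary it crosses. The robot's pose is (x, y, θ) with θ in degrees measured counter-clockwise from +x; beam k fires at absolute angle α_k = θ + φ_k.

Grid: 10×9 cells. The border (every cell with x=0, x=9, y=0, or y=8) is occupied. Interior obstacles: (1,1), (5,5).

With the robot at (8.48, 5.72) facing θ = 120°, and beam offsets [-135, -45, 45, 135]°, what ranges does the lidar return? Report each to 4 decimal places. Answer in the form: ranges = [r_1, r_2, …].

ranges = [0.5383, 2.0091, 7.7439, 4.8865]

beam 1: φ=-135°, α=345°
  dir = (cos 345°, sin 345°) = (0.9659, -0.2588); from cell (8,5)
  next x-line at t=0.5383, next y-line at t=2.7819; Δt_x=1.0353, Δt_y=3.8637
    x: enter (9,5) at t=0.5383 ← occupied
  → r_1 = 0.5383
beam 2: φ=-45°, α=75°
  dir = (cos 75°, sin 75°) = (0.2588, 0.9659); from cell (8,5)
  next x-line at t=2.0091, next y-line at t=0.2899; Δt_x=3.8637, Δt_y=1.0353
    y: enter (8,6) at t=0.2899
    y: enter (8,7) at t=1.3252
    x: enter (9,7) at t=2.0091 ← occupied
  → r_2 = 2.0091
beam 3: φ=45°, α=165°
  dir = (cos 165°, sin 165°) = (-0.9659, 0.2588); from cell (8,5)
  next x-line at t=0.4969, next y-line at t=1.0818; Δt_x=1.0353, Δt_y=3.8637
    x: enter (7,5) at t=0.4969
    y: enter (7,6) at t=1.0818
    x: enter (6,6) at t=1.5322
    x: enter (5,6) at t=2.5675
    x: enter (4,6) at t=3.6028
    x: enter (3,6) at t=4.6380
    y: enter (3,7) at t=4.9455
    x: enter (2,7) at t=5.6733
    x: enter (1,7) at t=6.7086
    x: enter (0,7) at t=7.7439 ← occupied
  → r_3 = 7.7439
beam 4: φ=135°, α=255°
  dir = (cos 255°, sin 255°) = (-0.2588, -0.9659); from cell (8,5)
  next x-line at t=1.8546, next y-line at t=0.7454; Δt_x=3.8637, Δt_y=1.0353
    y: enter (8,4) at t=0.7454
    y: enter (8,3) at t=1.7807
    x: enter (7,3) at t=1.8546
    y: enter (7,2) at t=2.8160
    y: enter (7,1) at t=3.8512
    y: enter (7,0) at t=4.8865 ← occupied
  → r_4 = 4.8865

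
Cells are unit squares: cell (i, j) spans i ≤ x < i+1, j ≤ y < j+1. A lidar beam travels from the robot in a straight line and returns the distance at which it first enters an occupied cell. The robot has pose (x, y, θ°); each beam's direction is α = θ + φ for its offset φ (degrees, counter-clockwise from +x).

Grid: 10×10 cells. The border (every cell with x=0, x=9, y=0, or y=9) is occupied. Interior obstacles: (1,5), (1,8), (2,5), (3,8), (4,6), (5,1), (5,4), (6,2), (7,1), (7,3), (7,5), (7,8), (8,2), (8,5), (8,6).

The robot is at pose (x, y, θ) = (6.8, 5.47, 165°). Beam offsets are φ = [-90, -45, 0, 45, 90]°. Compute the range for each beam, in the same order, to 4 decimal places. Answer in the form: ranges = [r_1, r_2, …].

beam 1: φ=-90°, α=75°
  direction (0.2588, 0.9659); cell (6,5); t to first gridline: x 0.7727, y 0.5487 (then +3.8637 / +1.0353)
    (6,6) via y @ 0.5487
    (7,6) via x @ 0.7727
    (7,7) via y @ 1.5840
    (7,8) via y @ 2.6192  # hit
  → r_1 = 2.6192
beam 2: φ=-45°, α=120°
  direction (-0.5000, 0.8660); cell (6,5); t to first gridline: x 1.6000, y 0.6120 (then +2.0000 / +1.1547)
    (6,6) via y @ 0.6120
    (5,6) via x @ 1.6000
    (5,7) via y @ 1.7667
    (5,8) via y @ 2.9214
    (4,8) via x @ 3.6000
    (4,9) via y @ 4.0761  # hit
  → r_2 = 4.0761
beam 3: φ=0°, α=165°
  direction (-0.9659, 0.2588); cell (6,5); t to first gridline: x 0.8282, y 2.0478 (then +1.0353 / +3.8637)
    (5,5) via x @ 0.8282
    (4,5) via x @ 1.8635
    (4,6) via y @ 2.0478  # hit
  → r_3 = 2.0478
beam 4: φ=45°, α=210°
  direction (-0.8660, -0.5000); cell (6,5); t to first gridline: x 0.9238, y 0.9400 (then +1.1547 / +2.0000)
    (5,5) via x @ 0.9238
    (5,4) via y @ 0.9400  # hit
  → r_4 = 0.9400
beam 5: φ=90°, α=255°
  direction (-0.2588, -0.9659); cell (6,5); t to first gridline: x 3.0910, y 0.4866 (then +3.8637 / +1.0353)
    (6,4) via y @ 0.4866
    (6,3) via y @ 1.5219
    (6,2) via y @ 2.5571  # hit
  → r_5 = 2.5571

ranges = [2.6192, 4.0761, 2.0478, 0.9400, 2.5571]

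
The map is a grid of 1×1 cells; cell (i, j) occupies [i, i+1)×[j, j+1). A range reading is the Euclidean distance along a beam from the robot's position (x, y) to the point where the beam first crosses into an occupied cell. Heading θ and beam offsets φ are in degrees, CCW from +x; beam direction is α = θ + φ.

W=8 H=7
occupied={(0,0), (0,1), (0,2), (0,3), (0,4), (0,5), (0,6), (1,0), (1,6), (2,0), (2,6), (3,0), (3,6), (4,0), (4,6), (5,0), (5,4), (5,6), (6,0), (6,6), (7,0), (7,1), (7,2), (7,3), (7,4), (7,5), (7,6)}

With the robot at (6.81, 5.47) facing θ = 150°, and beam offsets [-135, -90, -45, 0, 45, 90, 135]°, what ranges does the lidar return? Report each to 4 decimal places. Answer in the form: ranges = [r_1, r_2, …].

ranges = [0.1967, 0.3800, 0.5487, 1.0600, 1.8159, 1.6200, 0.7341]

beam 1: φ=-135°, α=15°
  direction (0.9659, 0.2588); cell (6,5); t to first gridline: x 0.1967, y 2.0478 (then +1.0353 / +3.8637)
    (7,5) via x @ 0.1967  # hit
  → r_1 = 0.1967
beam 2: φ=-90°, α=60°
  direction (0.5000, 0.8660); cell (6,5); t to first gridline: x 0.3800, y 0.6120 (then +2.0000 / +1.1547)
    (7,5) via x @ 0.3800  # hit
  → r_2 = 0.3800
beam 3: φ=-45°, α=105°
  direction (-0.2588, 0.9659); cell (6,5); t to first gridline: x 3.1296, y 0.5487 (then +3.8637 / +1.0353)
    (6,6) via y @ 0.5487  # hit
  → r_3 = 0.5487
beam 4: φ=0°, α=150°
  direction (-0.8660, 0.5000); cell (6,5); t to first gridline: x 0.9353, y 1.0600 (then +1.1547 / +2.0000)
    (5,5) via x @ 0.9353
    (5,6) via y @ 1.0600  # hit
  → r_4 = 1.0600
beam 5: φ=45°, α=195°
  direction (-0.9659, -0.2588); cell (6,5); t to first gridline: x 0.8386, y 1.8159 (then +1.0353 / +3.8637)
    (5,5) via x @ 0.8386
    (5,4) via y @ 1.8159  # hit
  → r_5 = 1.8159
beam 6: φ=90°, α=240°
  direction (-0.5000, -0.8660); cell (6,5); t to first gridline: x 1.6200, y 0.5427 (then +2.0000 / +1.1547)
    (6,4) via y @ 0.5427
    (5,4) via x @ 1.6200  # hit
  → r_6 = 1.6200
beam 7: φ=135°, α=285°
  direction (0.2588, -0.9659); cell (6,5); t to first gridline: x 0.7341, y 0.4866 (then +3.8637 / +1.0353)
    (6,4) via y @ 0.4866
    (7,4) via x @ 0.7341  # hit
  → r_7 = 0.7341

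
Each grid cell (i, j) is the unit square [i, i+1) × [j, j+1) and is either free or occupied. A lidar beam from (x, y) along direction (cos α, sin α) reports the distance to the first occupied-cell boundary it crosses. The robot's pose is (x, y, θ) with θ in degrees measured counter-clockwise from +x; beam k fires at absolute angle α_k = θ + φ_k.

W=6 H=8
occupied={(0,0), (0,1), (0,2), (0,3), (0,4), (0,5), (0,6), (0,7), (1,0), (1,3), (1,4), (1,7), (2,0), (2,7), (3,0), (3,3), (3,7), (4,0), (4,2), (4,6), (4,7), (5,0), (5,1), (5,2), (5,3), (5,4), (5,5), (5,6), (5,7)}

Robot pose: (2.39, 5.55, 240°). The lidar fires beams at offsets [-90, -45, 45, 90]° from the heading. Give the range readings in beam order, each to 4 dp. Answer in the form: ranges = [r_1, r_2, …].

ranges = [1.6050, 1.4390, 2.3569, 3.0138]

beam 1: φ=-90°, α=150°
  dir = (cos 150°, sin 150°) = (-0.8660, 0.5000); from cell (2,5)
  next x-line at t=0.4503, next y-line at t=0.9000; Δt_x=1.1547, Δt_y=2.0000
    x: enter (1,5) at t=0.4503
    y: enter (1,6) at t=0.9000
    x: enter (0,6) at t=1.6050 ← occupied
  → r_1 = 1.6050
beam 2: φ=-45°, α=195°
  dir = (cos 195°, sin 195°) = (-0.9659, -0.2588); from cell (2,5)
  next x-line at t=0.4038, next y-line at t=2.1250; Δt_x=1.0353, Δt_y=3.8637
    x: enter (1,5) at t=0.4038
    x: enter (0,5) at t=1.4390 ← occupied
  → r_2 = 1.4390
beam 3: φ=45°, α=285°
  dir = (cos 285°, sin 285°) = (0.2588, -0.9659); from cell (2,5)
  next x-line at t=2.3569, next y-line at t=0.5694; Δt_x=3.8637, Δt_y=1.0353
    y: enter (2,4) at t=0.5694
    y: enter (2,3) at t=1.6047
    x: enter (3,3) at t=2.3569 ← occupied
  → r_3 = 2.3569
beam 4: φ=90°, α=330°
  dir = (cos 330°, sin 330°) = (0.8660, -0.5000); from cell (2,5)
  next x-line at t=0.7044, next y-line at t=1.1000; Δt_x=1.1547, Δt_y=2.0000
    x: enter (3,5) at t=0.7044
    y: enter (3,4) at t=1.1000
    x: enter (4,4) at t=1.8591
    x: enter (5,4) at t=3.0138 ← occupied
  → r_4 = 3.0138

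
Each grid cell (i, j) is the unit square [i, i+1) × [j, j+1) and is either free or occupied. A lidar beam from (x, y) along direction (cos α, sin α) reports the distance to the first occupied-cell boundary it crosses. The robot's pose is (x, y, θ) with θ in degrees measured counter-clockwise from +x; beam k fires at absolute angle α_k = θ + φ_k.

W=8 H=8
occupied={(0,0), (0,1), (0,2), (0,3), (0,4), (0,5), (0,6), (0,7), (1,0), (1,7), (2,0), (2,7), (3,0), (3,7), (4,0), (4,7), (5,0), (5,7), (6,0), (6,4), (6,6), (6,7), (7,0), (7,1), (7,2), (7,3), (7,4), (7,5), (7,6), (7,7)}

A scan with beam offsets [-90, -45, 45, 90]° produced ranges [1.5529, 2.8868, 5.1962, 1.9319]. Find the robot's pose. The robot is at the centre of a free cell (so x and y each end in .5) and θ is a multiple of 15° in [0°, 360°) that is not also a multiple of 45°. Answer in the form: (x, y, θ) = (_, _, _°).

Enumerate (i+0.5, j+0.5, θ) over the 34 free cells and 16 admissible headings. For each, cast all 4 beams and compare to the given ranges.
  (3.5, 4.5, 105°): beam 1 = 3.6235 ≠ 1.5529 ✗
  (5.5, 3.5, 210°): beam 1 = 4.0415 ≠ 1.5529 ✗
  (5.5, 2.5, 60°): beam 1 = 1.7321 ≠ 1.5529 ✗
  (4.5, 2.5, 345°): beam 2 = 1.7321 ≠ 2.8868 ✗
  (1.5, 2.5, 120°): beam 1 = 6.3509 ≠ 1.5529 ✗
  …
  (5.5, 1.5, 105°): r_1=1.5529, r_2=2.8868, r_3=5.1962, r_4=1.9319 — all match ✓
Unique over the lattice → pose = (5.5, 1.5, 105°).

(x, y, θ) = (5.5, 1.5, 105°)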